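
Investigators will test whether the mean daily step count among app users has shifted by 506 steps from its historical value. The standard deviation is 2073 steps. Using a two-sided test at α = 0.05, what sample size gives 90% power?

For a one-sample z-test, n = ((z_{α/2} + z_β)·σ/δ)².
z_{α/2} = 1.960 (two-sided α = 0.05); z_β = 1.282 (power 90% → β = 0.1).
n = (3.242 × 2073 / 506)² = 176.41
Round up: n = 177.

n = 177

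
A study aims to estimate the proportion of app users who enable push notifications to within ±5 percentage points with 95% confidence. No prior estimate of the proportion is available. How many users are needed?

For a proportion with margin E = 0.05 at 95% confidence, z = 1.960.
With no prior estimate, use p = 0.5, which maximizes p(1−p) at 0.25.
n = 0.25 × (z/E)² = 0.25 × (1.960/0.05)² = 384.16
Round up: n = 385.

n = 385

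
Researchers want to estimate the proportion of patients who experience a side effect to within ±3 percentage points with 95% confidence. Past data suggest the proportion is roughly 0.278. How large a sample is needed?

n = 857

For a proportion with margin E = 0.03 at 95% confidence, z = 1.960.
n = p̂(1−p̂)(z/E)² = 0.278 × 0.722 × (1.960/0.03)² = 856.75
Round up: n = 857.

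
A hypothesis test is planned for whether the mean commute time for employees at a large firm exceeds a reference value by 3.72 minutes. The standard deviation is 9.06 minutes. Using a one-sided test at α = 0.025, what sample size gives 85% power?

54

For a one-sample z-test, n = ((z_α + z_β)·σ/δ)².
z_α = 1.960 (one-sided α = 0.025); z_β = 1.036 (power 85% → β = 0.15).
n = (2.996 × 9.06 / 3.72)² = 53.24
Round up: n = 54.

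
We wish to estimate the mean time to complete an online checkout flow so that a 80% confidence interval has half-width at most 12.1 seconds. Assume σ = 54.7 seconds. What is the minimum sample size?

34

For a mean, the margin of error is E = z·σ/√n, so n = (zσ/E)².
At 80% confidence, z = 1.282.
n = (1.282 × 54.7 / 12.1)² = 33.59
Round up: n = 34.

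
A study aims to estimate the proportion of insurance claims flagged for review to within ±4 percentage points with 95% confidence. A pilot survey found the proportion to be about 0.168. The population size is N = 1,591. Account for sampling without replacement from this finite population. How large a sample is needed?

For a proportion with margin E = 0.04 at 95% confidence, z = 1.960.
n = p̂(1−p̂)(z/E)² = 0.168 × 0.832 × (1.960/0.04)² = 335.60 — call this n₀.
Finite-population correction with N = 1,591: n = n₀ / (1 + (n₀−1)/N) = 335.60 / 1.21 = 277.36
Round up: n = 278.

n = 278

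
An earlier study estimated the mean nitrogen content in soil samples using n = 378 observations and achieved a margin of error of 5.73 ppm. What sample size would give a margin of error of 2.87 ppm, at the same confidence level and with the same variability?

1507

Margin of error scales as 1/√n, so n₂ = n₁·(E₁/E₂)².
n₂ = 378 × (5.73/2.87)² = 378 × 3.986 = 1506.71
Round up: n₂ = 1507.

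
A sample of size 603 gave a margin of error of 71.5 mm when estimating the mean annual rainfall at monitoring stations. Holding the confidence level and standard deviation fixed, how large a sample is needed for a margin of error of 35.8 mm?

Margin of error scales as 1/√n, so n₂ = n₁·(E₁/E₂)².
n₂ = 603 × (71.5/35.8)² = 603 × 3.989 = 2405.37
Round up: n₂ = 2406.

2406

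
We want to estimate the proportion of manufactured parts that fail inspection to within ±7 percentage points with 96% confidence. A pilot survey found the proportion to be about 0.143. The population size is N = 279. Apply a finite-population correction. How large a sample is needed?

For a proportion with margin E = 0.07 at 96% confidence, z = 2.054.
n = p̂(1−p̂)(z/E)² = 0.143 × 0.857 × (2.054/0.07)² = 105.52 — call this n₀.
Finite-population correction with N = 279: n = n₀ / (1 + (n₀−1)/N) = 105.52 / 1.375 = 76.74
Round up: n = 77.

77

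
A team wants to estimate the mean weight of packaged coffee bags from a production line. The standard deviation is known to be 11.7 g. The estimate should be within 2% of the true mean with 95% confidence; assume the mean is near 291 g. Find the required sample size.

For a mean, the margin of error is E = z·σ/√n, so n = (zσ/E)².
At 95% confidence, z = 1.960.
E = 2% of 291 = 5.82 g.
n = (1.960 × 11.7 / 5.82)² = 15.53
Round up: n = 16.

n = 16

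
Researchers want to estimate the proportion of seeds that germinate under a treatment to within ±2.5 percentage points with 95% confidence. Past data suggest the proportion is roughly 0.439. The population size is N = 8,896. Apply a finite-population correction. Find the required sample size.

For a proportion with margin E = 0.025 at 95% confidence, z = 1.960.
n = p̂(1−p̂)(z/E)² = 0.439 × 0.561 × (1.960/0.025)² = 1513.77 — call this n₀.
Finite-population correction with N = 8,896: n = n₀ / (1 + (n₀−1)/N) = 1513.77 / 1.17 = 1293.82
Round up: n = 1294.

1294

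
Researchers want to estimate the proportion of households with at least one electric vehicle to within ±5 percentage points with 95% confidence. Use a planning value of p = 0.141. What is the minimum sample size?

For a proportion with margin E = 0.05 at 95% confidence, z = 1.960.
n = p̂(1−p̂)(z/E)² = 0.141 × 0.859 × (1.960/0.05)² = 186.12
Round up: n = 187.

187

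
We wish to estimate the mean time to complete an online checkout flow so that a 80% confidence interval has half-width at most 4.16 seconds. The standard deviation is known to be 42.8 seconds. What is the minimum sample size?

174

For a mean, the margin of error is E = z·σ/√n, so n = (zσ/E)².
At 80% confidence, z = 1.282.
n = (1.282 × 42.8 / 4.16)² = 173.97
Round up: n = 174.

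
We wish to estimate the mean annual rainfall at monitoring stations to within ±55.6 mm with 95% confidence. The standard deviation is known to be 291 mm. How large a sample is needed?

For a mean, the margin of error is E = z·σ/√n, so n = (zσ/E)².
At 95% confidence, z = 1.960.
n = (1.960 × 291 / 55.6)² = 105.23
Round up: n = 106.

106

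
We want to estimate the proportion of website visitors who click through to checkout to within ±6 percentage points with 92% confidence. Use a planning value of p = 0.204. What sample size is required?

n = 139

For a proportion with margin E = 0.06 at 92% confidence, z = 1.751.
n = p̂(1−p̂)(z/E)² = 0.204 × 0.796 × (1.751/0.06)² = 138.30
Round up: n = 139.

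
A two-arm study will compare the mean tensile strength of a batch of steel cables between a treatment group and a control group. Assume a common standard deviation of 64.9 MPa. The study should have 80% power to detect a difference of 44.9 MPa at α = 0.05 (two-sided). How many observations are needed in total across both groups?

66 total

For two equal groups, n per group = 2·((z_{α/2} + z_β)·σ/δ)².
z_{α/2} = 1.960; z_β = 0.842 (power 80%).
n = 2 × (2.802 × 64.9 / 44.9)² = 2 × 16.40 = 32.80
Round up: n = 33 per group.
Total across both groups: 2 × 33 = 66.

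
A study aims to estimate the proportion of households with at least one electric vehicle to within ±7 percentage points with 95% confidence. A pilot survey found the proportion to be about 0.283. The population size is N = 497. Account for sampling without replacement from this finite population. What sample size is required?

For a proportion with margin E = 0.07 at 95% confidence, z = 1.960.
n = p̂(1−p̂)(z/E)² = 0.283 × 0.717 × (1.960/0.07)² = 159.08 — call this n₀.
Finite-population correction with N = 497: n = n₀ / (1 + (n₀−1)/N) = 159.08 / 1.318 = 120.70
Round up: n = 121.

121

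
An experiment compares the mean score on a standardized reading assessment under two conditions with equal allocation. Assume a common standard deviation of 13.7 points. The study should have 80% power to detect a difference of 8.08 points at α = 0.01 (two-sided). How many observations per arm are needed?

For two equal groups, n per group = 2·((z_{α/2} + z_β)·σ/δ)².
z_{α/2} = 2.576; z_β = 0.842 (power 80%).
n = 2 × (3.418 × 13.7 / 8.08)² = 2 × 33.59 = 67.18
Round up: n = 68 per group.

68 per group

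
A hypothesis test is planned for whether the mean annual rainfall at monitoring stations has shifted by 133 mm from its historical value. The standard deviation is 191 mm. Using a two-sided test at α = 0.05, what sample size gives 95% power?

27

For a one-sample z-test, n = ((z_{α/2} + z_β)·σ/δ)².
z_{α/2} = 1.960 (two-sided α = 0.05); z_β = 1.645 (power 95% → β = 0.05).
n = (3.605 × 191 / 133)² = 26.80
Round up: n = 27.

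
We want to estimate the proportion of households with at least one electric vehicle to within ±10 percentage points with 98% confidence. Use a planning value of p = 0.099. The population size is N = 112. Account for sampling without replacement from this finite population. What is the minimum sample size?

34

For a proportion with margin E = 0.1 at 98% confidence, z = 2.326.
n = p̂(1−p̂)(z/E)² = 0.099 × 0.901 × (2.326/0.1)² = 48.26 — call this n₀.
Finite-population correction with N = 112: n = n₀ / (1 + (n₀−1)/N) = 48.26 / 1.422 = 33.94
Round up: n = 34.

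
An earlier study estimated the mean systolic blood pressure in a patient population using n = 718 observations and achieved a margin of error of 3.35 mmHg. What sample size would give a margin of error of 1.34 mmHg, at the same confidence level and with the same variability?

Margin of error scales as 1/√n, so n₂ = n₁·(E₁/E₂)².
n₂ = 718 × (3.35/1.34)² = 718 × 6.25 = 4487.50
Round up: n₂ = 4488.

4488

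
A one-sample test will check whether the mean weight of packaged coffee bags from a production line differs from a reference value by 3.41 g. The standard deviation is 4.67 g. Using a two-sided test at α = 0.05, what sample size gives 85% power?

17

For a one-sample z-test, n = ((z_{α/2} + z_β)·σ/δ)².
z_{α/2} = 1.960 (two-sided α = 0.05); z_β = 1.036 (power 85% → β = 0.15).
n = (2.996 × 4.67 / 3.41)² = 16.83
Round up: n = 17.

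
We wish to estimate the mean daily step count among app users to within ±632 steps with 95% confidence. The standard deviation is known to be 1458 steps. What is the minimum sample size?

For a mean, the margin of error is E = z·σ/√n, so n = (zσ/E)².
At 95% confidence, z = 1.960.
n = (1.960 × 1458 / 632)² = 20.45
Round up: n = 21.

21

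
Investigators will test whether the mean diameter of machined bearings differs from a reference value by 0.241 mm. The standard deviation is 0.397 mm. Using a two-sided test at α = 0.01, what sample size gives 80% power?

For a one-sample z-test, n = ((z_{α/2} + z_β)·σ/δ)².
z_{α/2} = 2.576 (two-sided α = 0.01); z_β = 0.842 (power 80% → β = 0.2).
n = (3.418 × 0.397 / 0.241)² = 31.70
Round up: n = 32.

n = 32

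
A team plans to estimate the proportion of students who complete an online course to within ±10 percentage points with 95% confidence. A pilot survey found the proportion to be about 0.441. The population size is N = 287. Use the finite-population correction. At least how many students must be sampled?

n = 72

For a proportion with margin E = 0.1 at 95% confidence, z = 1.960.
n = p̂(1−p̂)(z/E)² = 0.441 × 0.559 × (1.960/0.1)² = 94.70 — call this n₀.
Finite-population correction with N = 287: n = n₀ / (1 + (n₀−1)/N) = 94.70 / 1.326 = 71.42
Round up: n = 72.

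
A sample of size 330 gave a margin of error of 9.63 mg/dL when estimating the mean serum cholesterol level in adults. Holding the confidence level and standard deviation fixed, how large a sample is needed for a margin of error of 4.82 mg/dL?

Margin of error scales as 1/√n, so n₂ = n₁·(E₁/E₂)².
n₂ = 330 × (9.63/4.82)² = 330 × 3.992 = 1317.36
Round up: n₂ = 1318.

1318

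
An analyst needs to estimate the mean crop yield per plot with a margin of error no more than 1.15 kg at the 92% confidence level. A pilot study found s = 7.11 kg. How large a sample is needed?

118

For a mean, the margin of error is E = z·σ/√n, so n = (zσ/E)².
At 92% confidence, z = 1.751.
n = (1.751 × 7.11 / 1.15)² = 117.20
Round up: n = 118.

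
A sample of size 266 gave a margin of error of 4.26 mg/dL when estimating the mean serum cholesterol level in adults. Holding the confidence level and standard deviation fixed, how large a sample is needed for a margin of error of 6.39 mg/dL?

119

Margin of error scales as 1/√n, so n₂ = n₁·(E₁/E₂)².
n₂ = 266 × (4.26/6.39)² = 266 × 0.4444 = 118.21
Round up: n₂ = 119.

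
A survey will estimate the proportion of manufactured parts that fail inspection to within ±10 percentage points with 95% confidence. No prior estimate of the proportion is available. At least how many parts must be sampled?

97

For a proportion with margin E = 0.1 at 95% confidence, z = 1.960.
With no prior estimate, use p = 0.5, which maximizes p(1−p) at 0.25.
n = 0.25 × (z/E)² = 0.25 × (1.960/0.1)² = 96.04
Round up: n = 97.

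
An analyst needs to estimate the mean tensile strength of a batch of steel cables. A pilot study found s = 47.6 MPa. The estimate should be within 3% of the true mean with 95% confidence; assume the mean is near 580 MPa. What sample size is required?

29

For a mean, the margin of error is E = z·σ/√n, so n = (zσ/E)².
At 95% confidence, z = 1.960.
E = 3% of 580 = 17.4 MPa.
n = (1.960 × 47.6 / 17.4)² = 28.75
Round up: n = 29.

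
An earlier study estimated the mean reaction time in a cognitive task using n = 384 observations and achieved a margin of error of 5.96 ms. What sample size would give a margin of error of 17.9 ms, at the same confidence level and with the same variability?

Margin of error scales as 1/√n, so n₂ = n₁·(E₁/E₂)².
n₂ = 384 × (5.96/17.9)² = 384 × 0.1109 = 42.59
Round up: n₂ = 43.

n = 43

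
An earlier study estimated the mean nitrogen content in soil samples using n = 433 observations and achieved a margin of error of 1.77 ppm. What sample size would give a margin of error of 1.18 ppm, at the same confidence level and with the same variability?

Margin of error scales as 1/√n, so n₂ = n₁·(E₁/E₂)².
n₂ = 433 × (1.77/1.18)² = 433 × 2.25 = 974.25
Round up: n₂ = 975.

n = 975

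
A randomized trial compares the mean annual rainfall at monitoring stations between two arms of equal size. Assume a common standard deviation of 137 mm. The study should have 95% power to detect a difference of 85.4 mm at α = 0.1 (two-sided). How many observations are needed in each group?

56 per group

For two equal groups, n per group = 2·((z_{α/2} + z_β)·σ/δ)².
z_{α/2} = 1.645; z_β = 1.645 (power 95%).
n = 2 × (3.290 × 137 / 85.4)² = 2 × 27.86 = 55.72
Round up: n = 56 per group.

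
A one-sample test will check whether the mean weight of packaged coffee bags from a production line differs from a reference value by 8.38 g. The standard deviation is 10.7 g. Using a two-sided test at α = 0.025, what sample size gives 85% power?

18

For a one-sample z-test, n = ((z_{α/2} + z_β)·σ/δ)².
z_{α/2} = 2.241 (two-sided α = 0.025); z_β = 1.036 (power 85% → β = 0.15).
n = (3.277 × 10.7 / 8.38)² = 17.51
Round up: n = 18.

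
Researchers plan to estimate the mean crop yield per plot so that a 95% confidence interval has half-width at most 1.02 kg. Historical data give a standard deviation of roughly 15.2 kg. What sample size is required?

854

For a mean, the margin of error is E = z·σ/√n, so n = (zσ/E)².
At 95% confidence, z = 1.960.
n = (1.960 × 15.2 / 1.02)² = 853.10
Round up: n = 854.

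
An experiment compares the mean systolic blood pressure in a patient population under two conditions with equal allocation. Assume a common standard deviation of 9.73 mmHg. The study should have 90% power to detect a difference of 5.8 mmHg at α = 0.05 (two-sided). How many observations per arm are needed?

For two equal groups, n per group = 2·((z_{α/2} + z_β)·σ/δ)².
z_{α/2} = 1.960; z_β = 1.282 (power 90%).
n = 2 × (3.242 × 9.73 / 5.8)² = 2 × 29.58 = 59.16
Round up: n = 60 per group.

60 per group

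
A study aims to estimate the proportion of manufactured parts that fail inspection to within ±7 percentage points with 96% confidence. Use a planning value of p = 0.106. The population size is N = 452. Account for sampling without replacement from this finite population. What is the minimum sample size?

70

For a proportion with margin E = 0.07 at 96% confidence, z = 2.054.
n = p̂(1−p̂)(z/E)² = 0.106 × 0.894 × (2.054/0.07)² = 81.59 — call this n₀.
Finite-population correction with N = 452: n = n₀ / (1 + (n₀−1)/N) = 81.59 / 1.178 = 69.26
Round up: n = 70.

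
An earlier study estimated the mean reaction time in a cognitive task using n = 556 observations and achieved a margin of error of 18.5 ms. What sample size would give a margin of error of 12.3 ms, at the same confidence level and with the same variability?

1258

Margin of error scales as 1/√n, so n₂ = n₁·(E₁/E₂)².
n₂ = 556 × (18.5/12.3)² = 556 × 2.262 = 1257.67
Round up: n₂ = 1258.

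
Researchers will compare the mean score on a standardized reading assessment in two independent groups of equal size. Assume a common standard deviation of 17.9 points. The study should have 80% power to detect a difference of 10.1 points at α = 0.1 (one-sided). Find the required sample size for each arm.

For two equal groups, n per group = 2·((z_α + z_β)·σ/δ)².
z_α = 1.282; z_β = 0.842 (power 80%).
n = 2 × (2.124 × 17.9 / 10.1)² = 2 × 14.17 = 28.34
Round up: n = 29 per group.

29 per group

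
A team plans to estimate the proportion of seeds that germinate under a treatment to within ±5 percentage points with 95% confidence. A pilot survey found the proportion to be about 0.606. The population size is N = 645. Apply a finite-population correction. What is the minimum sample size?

n = 235

For a proportion with margin E = 0.05 at 95% confidence, z = 1.960.
n = p̂(1−p̂)(z/E)² = 0.606 × 0.394 × (1.960/0.05)² = 366.89 — call this n₀.
Finite-population correction with N = 645: n = n₀ / (1 + (n₀−1)/N) = 366.89 / 1.567 = 234.14
Round up: n = 235.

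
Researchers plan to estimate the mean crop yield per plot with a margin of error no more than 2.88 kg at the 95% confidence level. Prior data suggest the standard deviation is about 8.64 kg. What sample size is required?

For a mean, the margin of error is E = z·σ/√n, so n = (zσ/E)².
At 95% confidence, z = 1.960.
n = (1.960 × 8.64 / 2.88)² = 34.57
Round up: n = 35.

35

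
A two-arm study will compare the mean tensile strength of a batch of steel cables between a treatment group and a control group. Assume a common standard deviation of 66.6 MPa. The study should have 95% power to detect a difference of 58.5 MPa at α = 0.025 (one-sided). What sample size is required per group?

For two equal groups, n per group = 2·((z_α + z_β)·σ/δ)².
z_α = 1.960; z_β = 1.645 (power 95%).
n = 2 × (3.605 × 66.6 / 58.5)² = 2 × 16.84 = 33.68
Round up: n = 34 per group.

34 per group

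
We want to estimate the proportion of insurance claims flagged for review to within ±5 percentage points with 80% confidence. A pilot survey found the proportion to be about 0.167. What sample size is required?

n = 92

For a proportion with margin E = 0.05 at 80% confidence, z = 1.282.
n = p̂(1−p̂)(z/E)² = 0.167 × 0.833 × (1.282/0.05)² = 91.45
Round up: n = 92.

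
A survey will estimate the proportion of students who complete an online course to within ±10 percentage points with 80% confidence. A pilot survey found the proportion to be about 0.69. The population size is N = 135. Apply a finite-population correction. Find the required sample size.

29

For a proportion with margin E = 0.1 at 80% confidence, z = 1.282.
n = p̂(1−p̂)(z/E)² = 0.69 × 0.31 × (1.282/0.1)² = 35.15 — call this n₀.
Finite-population correction with N = 135: n = n₀ / (1 + (n₀−1)/N) = 35.15 / 1.253 = 28.05
Round up: n = 29.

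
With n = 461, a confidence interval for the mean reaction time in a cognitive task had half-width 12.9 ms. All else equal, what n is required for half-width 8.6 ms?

Margin of error scales as 1/√n, so n₂ = n₁·(E₁/E₂)².
n₂ = 461 × (12.9/8.6)² = 461 × 2.25 = 1037.25
Round up: n₂ = 1038.

n = 1038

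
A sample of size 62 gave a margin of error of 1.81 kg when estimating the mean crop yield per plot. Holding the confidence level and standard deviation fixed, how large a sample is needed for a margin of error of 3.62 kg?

Margin of error scales as 1/√n, so n₂ = n₁·(E₁/E₂)².
n₂ = 62 × (1.81/3.62)² = 62 × 0.25 = 15.50
Round up: n₂ = 16.

n = 16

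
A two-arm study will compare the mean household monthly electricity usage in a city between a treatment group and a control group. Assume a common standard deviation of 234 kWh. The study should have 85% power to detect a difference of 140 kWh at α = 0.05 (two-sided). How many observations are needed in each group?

51 per group

For two equal groups, n per group = 2·((z_{α/2} + z_β)·σ/δ)².
z_{α/2} = 1.960; z_β = 1.036 (power 85%).
n = 2 × (2.996 × 234 / 140)² = 2 × 25.08 = 50.16
Round up: n = 51 per group.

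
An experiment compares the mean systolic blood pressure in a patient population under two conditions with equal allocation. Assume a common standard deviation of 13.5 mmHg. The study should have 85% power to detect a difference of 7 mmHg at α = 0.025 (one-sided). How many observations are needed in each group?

67 per group

For two equal groups, n per group = 2·((z_α + z_β)·σ/δ)².
z_α = 1.960; z_β = 1.036 (power 85%).
n = 2 × (2.996 × 13.5 / 7)² = 2 × 33.39 = 66.78
Round up: n = 67 per group.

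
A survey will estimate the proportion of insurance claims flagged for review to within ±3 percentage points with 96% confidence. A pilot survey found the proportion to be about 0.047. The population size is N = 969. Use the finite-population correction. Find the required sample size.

173

For a proportion with margin E = 0.03 at 96% confidence, z = 2.054.
n = p̂(1−p̂)(z/E)² = 0.047 × 0.953 × (2.054/0.03)² = 209.97 — call this n₀.
Finite-population correction with N = 969: n = n₀ / (1 + (n₀−1)/N) = 209.97 / 1.216 = 172.67
Round up: n = 173.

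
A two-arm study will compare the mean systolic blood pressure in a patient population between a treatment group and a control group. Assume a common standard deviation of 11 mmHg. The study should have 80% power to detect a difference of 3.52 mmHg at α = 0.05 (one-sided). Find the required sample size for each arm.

For two equal groups, n per group = 2·((z_α + z_β)·σ/δ)².
z_α = 1.645; z_β = 0.842 (power 80%).
n = 2 × (2.487 × 11 / 3.52)² = 2 × 60.40 = 120.80
Round up: n = 121 per group.

121 per group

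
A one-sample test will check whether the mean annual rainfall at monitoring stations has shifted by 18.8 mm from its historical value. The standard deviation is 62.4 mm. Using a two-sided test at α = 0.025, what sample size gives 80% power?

n = 105

For a one-sample z-test, n = ((z_{α/2} + z_β)·σ/δ)².
z_{α/2} = 2.241 (two-sided α = 0.025); z_β = 0.842 (power 80% → β = 0.2).
n = (3.083 × 62.4 / 18.8)² = 104.71
Round up: n = 105.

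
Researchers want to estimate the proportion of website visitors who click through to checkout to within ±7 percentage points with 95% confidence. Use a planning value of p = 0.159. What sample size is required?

For a proportion with margin E = 0.07 at 95% confidence, z = 1.960.
n = p̂(1−p̂)(z/E)² = 0.159 × 0.841 × (1.960/0.07)² = 104.84
Round up: n = 105.

n = 105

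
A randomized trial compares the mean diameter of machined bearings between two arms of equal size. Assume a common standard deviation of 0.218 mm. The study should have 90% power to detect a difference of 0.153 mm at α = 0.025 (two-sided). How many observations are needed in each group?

51 per group

For two equal groups, n per group = 2·((z_{α/2} + z_β)·σ/δ)².
z_{α/2} = 2.241; z_β = 1.282 (power 90%).
n = 2 × (3.523 × 0.218 / 0.153)² = 2 × 25.20 = 50.40
Round up: n = 51 per group.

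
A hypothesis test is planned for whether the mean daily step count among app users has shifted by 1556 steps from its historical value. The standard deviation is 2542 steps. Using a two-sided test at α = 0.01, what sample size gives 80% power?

For a one-sample z-test, n = ((z_{α/2} + z_β)·σ/δ)².
z_{α/2} = 2.576 (two-sided α = 0.01); z_β = 0.842 (power 80% → β = 0.2).
n = (3.418 × 2542 / 1556)² = 31.18
Round up: n = 32.

32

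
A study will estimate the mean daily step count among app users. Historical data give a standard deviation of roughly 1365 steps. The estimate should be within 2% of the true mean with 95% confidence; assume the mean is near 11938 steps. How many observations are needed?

For a mean, the margin of error is E = z·σ/√n, so n = (zσ/E)².
At 95% confidence, z = 1.960.
E = 2% of 11938 = 238.8 steps.
n = (1.960 × 1365 / 238.8)² = 125.56
Round up: n = 126.

126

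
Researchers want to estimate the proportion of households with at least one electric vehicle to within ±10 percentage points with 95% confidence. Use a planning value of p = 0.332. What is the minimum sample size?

For a proportion with margin E = 0.1 at 95% confidence, z = 1.960.
n = p̂(1−p̂)(z/E)² = 0.332 × 0.668 × (1.960/0.1)² = 85.20
Round up: n = 86.

86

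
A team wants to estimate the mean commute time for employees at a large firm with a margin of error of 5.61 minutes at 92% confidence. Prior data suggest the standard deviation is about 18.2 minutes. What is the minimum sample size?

n = 33

For a mean, the margin of error is E = z·σ/√n, so n = (zσ/E)².
At 92% confidence, z = 1.751.
n = (1.751 × 18.2 / 5.61)² = 32.27
Round up: n = 33.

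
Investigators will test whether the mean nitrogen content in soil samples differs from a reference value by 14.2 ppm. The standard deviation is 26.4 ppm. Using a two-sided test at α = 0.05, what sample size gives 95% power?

For a one-sample z-test, n = ((z_{α/2} + z_β)·σ/δ)².
z_{α/2} = 1.960 (two-sided α = 0.05); z_β = 1.645 (power 95% → β = 0.05).
n = (3.605 × 26.4 / 14.2)² = 44.92
Round up: n = 45.

n = 45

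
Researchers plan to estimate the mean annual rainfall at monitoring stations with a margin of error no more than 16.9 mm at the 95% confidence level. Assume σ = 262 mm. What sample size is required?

For a mean, the margin of error is E = z·σ/√n, so n = (zσ/E)².
At 95% confidence, z = 1.960.
n = (1.960 × 262 / 16.9)² = 923.30
Round up: n = 924.

924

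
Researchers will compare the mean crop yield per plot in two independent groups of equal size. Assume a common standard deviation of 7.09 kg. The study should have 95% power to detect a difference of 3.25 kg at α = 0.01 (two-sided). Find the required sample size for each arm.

For two equal groups, n per group = 2·((z_{α/2} + z_β)·σ/δ)².
z_{α/2} = 2.576; z_β = 1.645 (power 95%).
n = 2 × (4.221 × 7.09 / 3.25)² = 2 × 84.79 = 169.58
Round up: n = 170 per group.

170 per group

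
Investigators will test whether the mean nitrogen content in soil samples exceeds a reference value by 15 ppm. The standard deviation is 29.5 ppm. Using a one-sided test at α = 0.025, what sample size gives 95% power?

51

For a one-sample z-test, n = ((z_α + z_β)·σ/δ)².
z_α = 1.960 (one-sided α = 0.025); z_β = 1.645 (power 95% → β = 0.05).
n = (3.605 × 29.5 / 15)² = 50.27
Round up: n = 51.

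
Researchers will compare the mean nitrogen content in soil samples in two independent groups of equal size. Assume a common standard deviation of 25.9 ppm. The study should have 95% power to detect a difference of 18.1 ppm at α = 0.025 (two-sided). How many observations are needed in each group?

62 per group

For two equal groups, n per group = 2·((z_{α/2} + z_β)·σ/δ)².
z_{α/2} = 2.241; z_β = 1.645 (power 95%).
n = 2 × (3.886 × 25.9 / 18.1)² = 2 × 30.92 = 61.84
Round up: n = 62 per group.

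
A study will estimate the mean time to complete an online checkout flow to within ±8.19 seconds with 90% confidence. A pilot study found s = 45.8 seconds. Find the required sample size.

85

For a mean, the margin of error is E = z·σ/√n, so n = (zσ/E)².
At 90% confidence, z = 1.645.
n = (1.645 × 45.8 / 8.19)² = 84.62
Round up: n = 85.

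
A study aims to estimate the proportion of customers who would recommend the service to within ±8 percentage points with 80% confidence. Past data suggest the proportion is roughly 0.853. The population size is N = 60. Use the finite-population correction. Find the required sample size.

22

For a proportion with margin E = 0.08 at 80% confidence, z = 1.282.
n = p̂(1−p̂)(z/E)² = 0.853 × 0.147 × (1.282/0.08)² = 32.20 — call this n₀.
Finite-population correction with N = 60: n = n₀ / (1 + (n₀−1)/N) = 32.20 / 1.52 = 21.18
Round up: n = 22.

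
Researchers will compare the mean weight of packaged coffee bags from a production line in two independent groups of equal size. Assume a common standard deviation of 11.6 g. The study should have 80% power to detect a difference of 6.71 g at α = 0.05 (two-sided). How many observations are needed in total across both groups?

94 total

For two equal groups, n per group = 2·((z_{α/2} + z_β)·σ/δ)².
z_{α/2} = 1.960; z_β = 0.842 (power 80%).
n = 2 × (2.802 × 11.6 / 6.71)² = 2 × 23.46 = 46.92
Round up: n = 47 per group.
Total across both groups: 2 × 47 = 94.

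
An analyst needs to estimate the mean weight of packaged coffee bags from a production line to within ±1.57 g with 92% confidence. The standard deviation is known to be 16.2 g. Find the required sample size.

327

For a mean, the margin of error is E = z·σ/√n, so n = (zσ/E)².
At 92% confidence, z = 1.751.
n = (1.751 × 16.2 / 1.57)² = 326.44
Round up: n = 327.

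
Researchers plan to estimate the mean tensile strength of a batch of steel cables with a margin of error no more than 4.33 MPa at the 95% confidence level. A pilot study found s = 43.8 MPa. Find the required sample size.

394

For a mean, the margin of error is E = z·σ/√n, so n = (zσ/E)².
At 95% confidence, z = 1.960.
n = (1.960 × 43.8 / 4.33)² = 393.08
Round up: n = 394.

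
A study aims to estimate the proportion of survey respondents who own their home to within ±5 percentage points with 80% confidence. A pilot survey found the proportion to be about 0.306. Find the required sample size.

For a proportion with margin E = 0.05 at 80% confidence, z = 1.282.
n = p̂(1−p̂)(z/E)² = 0.306 × 0.694 × (1.282/0.05)² = 139.61
Round up: n = 140.

140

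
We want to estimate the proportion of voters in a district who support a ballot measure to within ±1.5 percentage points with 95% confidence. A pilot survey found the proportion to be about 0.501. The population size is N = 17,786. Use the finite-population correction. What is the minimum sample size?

3443

For a proportion with margin E = 0.015 at 95% confidence, z = 1.960.
n = p̂(1−p̂)(z/E)² = 0.501 × 0.499 × (1.960/0.015)² = 4268.43 — call this n₀.
Finite-population correction with N = 17,786: n = n₀ / (1 + (n₀−1)/N) = 4268.43 / 1.24 = 3442.28
Round up: n = 3443.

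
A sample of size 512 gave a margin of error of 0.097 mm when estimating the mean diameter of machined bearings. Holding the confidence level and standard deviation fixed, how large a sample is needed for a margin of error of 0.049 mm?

n = 2007

Margin of error scales as 1/√n, so n₂ = n₁·(E₁/E₂)².
n₂ = 512 × (0.097/0.049)² = 512 × 3.919 = 2006.53
Round up: n₂ = 2007.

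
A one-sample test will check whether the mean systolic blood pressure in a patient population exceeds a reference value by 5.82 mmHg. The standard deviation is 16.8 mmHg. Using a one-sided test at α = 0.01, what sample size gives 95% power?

132

For a one-sample z-test, n = ((z_α + z_β)·σ/δ)².
z_α = 2.326 (one-sided α = 0.01); z_β = 1.645 (power 95% → β = 0.05).
n = (3.971 × 16.8 / 5.82)² = 131.39
Round up: n = 132.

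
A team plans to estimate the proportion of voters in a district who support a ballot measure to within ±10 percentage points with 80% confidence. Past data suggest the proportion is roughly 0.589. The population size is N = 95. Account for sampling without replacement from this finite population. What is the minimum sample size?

For a proportion with margin E = 0.1 at 80% confidence, z = 1.282.
n = p̂(1−p̂)(z/E)² = 0.589 × 0.411 × (1.282/0.1)² = 39.79 — call this n₀.
Finite-population correction with N = 95: n = n₀ / (1 + (n₀−1)/N) = 39.79 / 1.408 = 28.26
Round up: n = 29.

29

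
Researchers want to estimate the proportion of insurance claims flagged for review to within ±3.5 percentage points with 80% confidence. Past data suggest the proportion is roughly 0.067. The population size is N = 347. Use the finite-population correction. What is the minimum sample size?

68

For a proportion with margin E = 0.035 at 80% confidence, z = 1.282.
n = p̂(1−p̂)(z/E)² = 0.067 × 0.933 × (1.282/0.035)² = 83.87 — call this n₀.
Finite-population correction with N = 347: n = n₀ / (1 + (n₀−1)/N) = 83.87 / 1.239 = 67.69
Round up: n = 68.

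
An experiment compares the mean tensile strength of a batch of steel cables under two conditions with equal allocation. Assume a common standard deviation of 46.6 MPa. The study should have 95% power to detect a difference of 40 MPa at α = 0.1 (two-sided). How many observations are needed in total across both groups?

60 total

For two equal groups, n per group = 2·((z_{α/2} + z_β)·σ/δ)².
z_{α/2} = 1.645; z_β = 1.645 (power 95%).
n = 2 × (3.290 × 46.6 / 40)² = 2 × 14.69 = 29.38
Round up: n = 30 per group.
Total across both groups: 2 × 30 = 60.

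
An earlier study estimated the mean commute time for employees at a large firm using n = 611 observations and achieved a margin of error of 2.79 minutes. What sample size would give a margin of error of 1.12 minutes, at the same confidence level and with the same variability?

3792

Margin of error scales as 1/√n, so n₂ = n₁·(E₁/E₂)².
n₂ = 611 × (2.79/1.12)² = 611 × 6.205 = 3791.26
Round up: n₂ = 3792.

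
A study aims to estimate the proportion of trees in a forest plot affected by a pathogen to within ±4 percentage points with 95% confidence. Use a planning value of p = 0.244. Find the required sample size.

n = 443

For a proportion with margin E = 0.04 at 95% confidence, z = 1.960.
n = p̂(1−p̂)(z/E)² = 0.244 × 0.756 × (1.960/0.04)² = 442.90
Round up: n = 443.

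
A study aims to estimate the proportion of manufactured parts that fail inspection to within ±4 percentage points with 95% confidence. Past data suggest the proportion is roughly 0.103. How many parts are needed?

222

For a proportion with margin E = 0.04 at 95% confidence, z = 1.960.
n = p̂(1−p̂)(z/E)² = 0.103 × 0.897 × (1.960/0.04)² = 221.83
Round up: n = 222.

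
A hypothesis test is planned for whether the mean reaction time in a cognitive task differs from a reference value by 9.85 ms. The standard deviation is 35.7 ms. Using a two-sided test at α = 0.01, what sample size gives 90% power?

196

For a one-sample z-test, n = ((z_{α/2} + z_β)·σ/δ)².
z_{α/2} = 2.576 (two-sided α = 0.01); z_β = 1.282 (power 90% → β = 0.1).
n = (3.858 × 35.7 / 9.85)² = 195.52
Round up: n = 196.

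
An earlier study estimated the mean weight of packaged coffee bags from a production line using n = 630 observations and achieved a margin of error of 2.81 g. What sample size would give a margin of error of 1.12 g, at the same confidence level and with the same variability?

3966

Margin of error scales as 1/√n, so n₂ = n₁·(E₁/E₂)².
n₂ = 630 × (2.81/1.12)² = 630 × 6.295 = 3965.85
Round up: n₂ = 3966.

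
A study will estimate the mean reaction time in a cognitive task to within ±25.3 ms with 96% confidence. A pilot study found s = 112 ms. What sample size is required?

n = 83

For a mean, the margin of error is E = z·σ/√n, so n = (zσ/E)².
At 96% confidence, z = 2.054.
n = (2.054 × 112 / 25.3)² = 82.68
Round up: n = 83.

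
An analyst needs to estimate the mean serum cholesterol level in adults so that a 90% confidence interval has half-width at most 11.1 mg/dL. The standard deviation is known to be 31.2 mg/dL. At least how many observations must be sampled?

22

For a mean, the margin of error is E = z·σ/√n, so n = (zσ/E)².
At 90% confidence, z = 1.645.
n = (1.645 × 31.2 / 11.1)² = 21.38
Round up: n = 22.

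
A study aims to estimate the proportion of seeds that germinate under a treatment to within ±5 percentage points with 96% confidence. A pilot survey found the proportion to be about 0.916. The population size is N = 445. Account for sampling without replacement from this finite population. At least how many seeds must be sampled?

For a proportion with margin E = 0.05 at 96% confidence, z = 2.054.
n = p̂(1−p̂)(z/E)² = 0.916 × 0.084 × (2.054/0.05)² = 129.85 — call this n₀.
Finite-population correction with N = 445: n = n₀ / (1 + (n₀−1)/N) = 129.85 / 1.29 = 100.66
Round up: n = 101.

101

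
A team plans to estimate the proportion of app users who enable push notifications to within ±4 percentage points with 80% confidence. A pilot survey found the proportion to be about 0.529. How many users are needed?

256

For a proportion with margin E = 0.04 at 80% confidence, z = 1.282.
n = p̂(1−p̂)(z/E)² = 0.529 × 0.471 × (1.282/0.04)² = 255.94
Round up: n = 256.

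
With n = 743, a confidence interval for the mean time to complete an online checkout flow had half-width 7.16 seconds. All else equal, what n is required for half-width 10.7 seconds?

333

Margin of error scales as 1/√n, so n₂ = n₁·(E₁/E₂)².
n₂ = 743 × (7.16/10.7)² = 743 × 0.4478 = 332.72
Round up: n₂ = 333.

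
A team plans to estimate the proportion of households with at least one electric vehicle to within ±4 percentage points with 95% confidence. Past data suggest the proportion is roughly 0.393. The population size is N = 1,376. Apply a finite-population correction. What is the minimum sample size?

For a proportion with margin E = 0.04 at 95% confidence, z = 1.960.
n = p̂(1−p̂)(z/E)² = 0.393 × 0.607 × (1.960/0.04)² = 572.76 — call this n₀.
Finite-population correction with N = 1,376: n = n₀ / (1 + (n₀−1)/N) = 572.76 / 1.416 = 404.49
Round up: n = 405.

405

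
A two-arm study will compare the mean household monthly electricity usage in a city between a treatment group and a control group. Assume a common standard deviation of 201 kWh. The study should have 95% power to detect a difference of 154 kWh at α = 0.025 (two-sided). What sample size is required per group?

52 per group

For two equal groups, n per group = 2·((z_{α/2} + z_β)·σ/δ)².
z_{α/2} = 2.241; z_β = 1.645 (power 95%).
n = 2 × (3.886 × 201 / 154)² = 2 × 25.73 = 51.46
Round up: n = 52 per group.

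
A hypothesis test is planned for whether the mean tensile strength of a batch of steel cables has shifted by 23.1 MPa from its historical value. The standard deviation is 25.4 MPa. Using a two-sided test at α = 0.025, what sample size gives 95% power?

For a one-sample z-test, n = ((z_{α/2} + z_β)·σ/δ)².
z_{α/2} = 2.241 (two-sided α = 0.025); z_β = 1.645 (power 95% → β = 0.05).
n = (3.886 × 25.4 / 23.1)² = 18.26
Round up: n = 19.

19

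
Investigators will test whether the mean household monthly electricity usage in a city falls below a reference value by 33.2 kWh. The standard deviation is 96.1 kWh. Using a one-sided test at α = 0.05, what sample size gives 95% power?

91

For a one-sample z-test, n = ((z_α + z_β)·σ/δ)².
z_α = 1.645 (one-sided α = 0.05); z_β = 1.645 (power 95% → β = 0.05).
n = (3.290 × 96.1 / 33.2)² = 90.69
Round up: n = 91.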